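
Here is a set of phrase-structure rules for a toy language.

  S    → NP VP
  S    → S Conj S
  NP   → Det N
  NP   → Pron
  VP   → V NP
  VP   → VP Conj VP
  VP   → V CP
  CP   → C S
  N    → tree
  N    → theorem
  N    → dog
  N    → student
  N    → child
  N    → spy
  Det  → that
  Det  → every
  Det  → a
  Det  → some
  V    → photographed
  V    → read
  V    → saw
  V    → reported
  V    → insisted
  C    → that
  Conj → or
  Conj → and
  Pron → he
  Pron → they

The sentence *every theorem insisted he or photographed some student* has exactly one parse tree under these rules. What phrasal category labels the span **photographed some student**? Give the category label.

VP

[S [NP [Det every] [N theorem]] [VP [VP [V insisted] [NP [Pron he]]] [Conj or] [VP [V photographed] [NP [Det some] [N student]]]]]
The span 'photographed some student' is the VP node built by VP → V NP.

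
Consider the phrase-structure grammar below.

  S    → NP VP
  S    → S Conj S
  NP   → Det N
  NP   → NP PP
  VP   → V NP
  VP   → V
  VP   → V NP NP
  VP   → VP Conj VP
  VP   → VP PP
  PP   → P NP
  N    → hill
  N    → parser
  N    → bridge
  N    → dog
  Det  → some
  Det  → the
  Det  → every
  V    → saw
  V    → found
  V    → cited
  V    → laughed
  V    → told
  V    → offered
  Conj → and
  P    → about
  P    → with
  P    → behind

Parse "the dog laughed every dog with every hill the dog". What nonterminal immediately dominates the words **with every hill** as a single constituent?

PP

S
  NP
    Det: the
    N: dog
  VP
    V: laughed
    NP
      NP
        Det: every
        N: dog
      PP
        P: with
        NP
          Det: every
          N: hill
    NP
      Det: the
      N: dog
The span 'with every hill' is the PP node built by PP → P NP.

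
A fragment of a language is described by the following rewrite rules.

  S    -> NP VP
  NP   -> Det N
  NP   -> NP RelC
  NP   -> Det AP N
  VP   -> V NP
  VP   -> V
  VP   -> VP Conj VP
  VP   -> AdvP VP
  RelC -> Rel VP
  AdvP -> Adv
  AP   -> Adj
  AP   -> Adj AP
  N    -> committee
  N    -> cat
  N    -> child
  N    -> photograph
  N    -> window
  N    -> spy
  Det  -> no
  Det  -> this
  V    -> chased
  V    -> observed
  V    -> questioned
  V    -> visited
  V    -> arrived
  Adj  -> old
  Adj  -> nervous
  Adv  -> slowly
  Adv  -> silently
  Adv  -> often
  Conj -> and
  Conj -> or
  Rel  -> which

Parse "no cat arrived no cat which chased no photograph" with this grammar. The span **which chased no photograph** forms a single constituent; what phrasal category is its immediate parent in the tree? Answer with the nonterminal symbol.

NP

S
  NP
    Det: no
    N: cat
  VP
    V: arrived
    NP
      NP
        Det: no
        N: cat
      RelC
        Rel: which
        VP
          V: chased
          NP
            Det: no
            N: photograph
The span 'which chased no photograph' is the RelC node built by RelC → Rel VP.
Its mother is the NP built by NP → NP RelC.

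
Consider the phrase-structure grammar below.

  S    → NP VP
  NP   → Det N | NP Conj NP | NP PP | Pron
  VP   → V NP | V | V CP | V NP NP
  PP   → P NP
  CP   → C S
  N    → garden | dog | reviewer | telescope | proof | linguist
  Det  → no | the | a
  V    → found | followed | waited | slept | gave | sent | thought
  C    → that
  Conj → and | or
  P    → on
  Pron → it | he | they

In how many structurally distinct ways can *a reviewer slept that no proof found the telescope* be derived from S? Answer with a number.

1

[S [NP [Det a] [N reviewer]] [VP [V slept] [CP [C that] [S [NP [Det no] [N proof]] [VP [V found] [NP [Det the] [N telescope]]]]]]]
No rule offers an alternative attachment or grouping for any span, so this is the only derivation.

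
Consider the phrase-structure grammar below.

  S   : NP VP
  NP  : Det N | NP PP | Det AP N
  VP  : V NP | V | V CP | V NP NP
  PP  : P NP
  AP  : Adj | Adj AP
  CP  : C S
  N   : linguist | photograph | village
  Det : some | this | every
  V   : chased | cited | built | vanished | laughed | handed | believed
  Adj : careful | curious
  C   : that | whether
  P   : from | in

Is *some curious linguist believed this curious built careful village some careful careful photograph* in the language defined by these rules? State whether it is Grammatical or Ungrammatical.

Ungrammatical

An Adj word can never sit immediately before a V word in any string this grammar generates, so the substring 'curious built' rules out a derivation.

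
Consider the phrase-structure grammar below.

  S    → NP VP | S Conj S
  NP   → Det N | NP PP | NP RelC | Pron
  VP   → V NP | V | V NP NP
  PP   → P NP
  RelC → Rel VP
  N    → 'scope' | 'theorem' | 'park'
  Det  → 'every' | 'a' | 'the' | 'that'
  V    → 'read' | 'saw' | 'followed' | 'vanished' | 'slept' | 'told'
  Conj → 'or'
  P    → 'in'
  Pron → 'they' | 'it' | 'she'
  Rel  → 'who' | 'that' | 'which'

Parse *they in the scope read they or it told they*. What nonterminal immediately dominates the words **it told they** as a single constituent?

S
  S
    NP
      NP
        Pron: they
      PP
        P: in
        NP
          Det: the
          N: scope
    VP
      V: read
      NP
        Pron: they
  Conj: or
  S
    NP
      Pron: it
    VP
      V: told
      NP
        Pron: they
The span 'it told they' is the S node built by S → NP VP.

S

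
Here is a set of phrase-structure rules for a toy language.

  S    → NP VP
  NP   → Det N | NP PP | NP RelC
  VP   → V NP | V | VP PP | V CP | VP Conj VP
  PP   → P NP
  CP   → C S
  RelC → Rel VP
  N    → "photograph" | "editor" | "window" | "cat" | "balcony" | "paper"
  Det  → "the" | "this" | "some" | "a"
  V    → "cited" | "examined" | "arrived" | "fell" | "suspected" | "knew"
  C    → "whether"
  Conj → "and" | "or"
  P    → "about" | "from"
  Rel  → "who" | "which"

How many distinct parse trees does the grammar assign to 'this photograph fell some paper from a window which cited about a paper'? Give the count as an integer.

10

Two of the 10 distinct bracketings:
[S [NP [Det this] [N photograph]] [VP [V fell] [NP [NP [Det some] [N paper]] [PP [P from] [NP [NP [NP [Det a] [N window]] [RelC [Rel which] [VP [V cited]]]] [PP [P about] [NP [Det a] [N paper]]]]]]]]
[S [NP [Det this] [N photograph]] [VP [V fell] [NP [NP [Det some] [N paper]] [PP [P from] [NP [NP [Det a] [N window]] [RelC [Rel which] [VP [VP [V cited]] [PP [P about] [NP [Det a] [N paper]]]]]]]]]]
The difference turns on whether VP → VP PP is used at the relevant span, versus an alternative expansion of VP.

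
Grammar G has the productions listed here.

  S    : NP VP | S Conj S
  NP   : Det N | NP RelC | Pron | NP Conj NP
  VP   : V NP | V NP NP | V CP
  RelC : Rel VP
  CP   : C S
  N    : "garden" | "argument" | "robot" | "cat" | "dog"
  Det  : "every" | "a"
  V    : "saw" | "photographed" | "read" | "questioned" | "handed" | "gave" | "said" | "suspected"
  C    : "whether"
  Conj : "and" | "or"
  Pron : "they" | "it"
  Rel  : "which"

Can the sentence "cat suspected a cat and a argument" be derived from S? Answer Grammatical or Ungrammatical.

For S → NP VP, no prefix of the string parses as an NP. The alternative S rule S → S Conj S likewise has no satisfying split.

Ungrammatical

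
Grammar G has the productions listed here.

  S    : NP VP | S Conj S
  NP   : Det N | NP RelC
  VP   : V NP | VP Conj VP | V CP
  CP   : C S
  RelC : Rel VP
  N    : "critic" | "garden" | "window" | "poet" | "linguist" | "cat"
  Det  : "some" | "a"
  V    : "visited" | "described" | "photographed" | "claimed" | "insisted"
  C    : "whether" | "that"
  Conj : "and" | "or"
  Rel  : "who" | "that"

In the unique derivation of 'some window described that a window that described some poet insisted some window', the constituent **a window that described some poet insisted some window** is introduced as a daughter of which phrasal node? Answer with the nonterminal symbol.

[S [NP [Det some] [N window]] [VP [V described] [CP [C that] [S [NP [NP [Det a] [N window]] [RelC [Rel that] [VP [V described] [NP [Det some] [N poet]]]]] [VP [V insisted] [NP [Det some] [N window]]]]]]]
The span 'a window that described some poet insisted some window' is the S node built by S → NP VP.
Its mother is the CP built by CP → C S.

CP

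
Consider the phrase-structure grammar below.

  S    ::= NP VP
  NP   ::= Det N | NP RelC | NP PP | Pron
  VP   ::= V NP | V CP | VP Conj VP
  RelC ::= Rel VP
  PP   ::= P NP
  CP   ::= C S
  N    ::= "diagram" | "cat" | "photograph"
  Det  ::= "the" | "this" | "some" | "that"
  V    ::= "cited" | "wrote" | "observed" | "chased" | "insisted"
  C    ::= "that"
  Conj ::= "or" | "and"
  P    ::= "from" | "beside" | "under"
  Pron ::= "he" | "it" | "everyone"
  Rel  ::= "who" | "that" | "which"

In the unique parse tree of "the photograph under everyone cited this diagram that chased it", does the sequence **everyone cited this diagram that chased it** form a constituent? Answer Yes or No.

[S [NP [NP [Det the] [N photograph]] [PP [P under] [NP [Pron everyone]]]] [VP [V cited] [NP [NP [Det this] [N diagram]] [RelC [Rel that] [VP [V chased] [NP [Pron it]]]]]]]
The smallest constituent containing 'everyone cited this diagram that chased it' is the S spanning 'the photograph under everyone cited this diagram that chased it'; no single node in the tree dominates exactly the given words.

No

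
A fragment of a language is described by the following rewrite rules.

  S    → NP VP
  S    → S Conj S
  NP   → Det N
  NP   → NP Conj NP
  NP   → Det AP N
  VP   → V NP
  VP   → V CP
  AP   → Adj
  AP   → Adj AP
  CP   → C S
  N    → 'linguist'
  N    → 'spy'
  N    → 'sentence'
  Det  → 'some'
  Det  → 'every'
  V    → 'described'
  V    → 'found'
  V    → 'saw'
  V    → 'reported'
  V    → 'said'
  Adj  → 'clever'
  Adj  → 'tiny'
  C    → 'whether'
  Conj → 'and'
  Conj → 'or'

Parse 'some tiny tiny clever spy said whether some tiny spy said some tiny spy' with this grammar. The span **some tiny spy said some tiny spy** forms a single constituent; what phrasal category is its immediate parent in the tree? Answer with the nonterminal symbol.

S
  NP
    Det: some
    AP
      Adj: tiny
      AP
        Adj: tiny
        AP
          Adj: clever
    N: spy
  VP
    V: said
    CP
      C: whether
      S
        NP
          Det: some
          AP
            Adj: tiny
          N: spy
        VP
          V: said
          NP
            Det: some
            AP
              Adj: tiny
            N: spy
The span 'some tiny spy said some tiny spy' is the S node built by S → NP VP.
Its mother is the CP built by CP → C S.

CP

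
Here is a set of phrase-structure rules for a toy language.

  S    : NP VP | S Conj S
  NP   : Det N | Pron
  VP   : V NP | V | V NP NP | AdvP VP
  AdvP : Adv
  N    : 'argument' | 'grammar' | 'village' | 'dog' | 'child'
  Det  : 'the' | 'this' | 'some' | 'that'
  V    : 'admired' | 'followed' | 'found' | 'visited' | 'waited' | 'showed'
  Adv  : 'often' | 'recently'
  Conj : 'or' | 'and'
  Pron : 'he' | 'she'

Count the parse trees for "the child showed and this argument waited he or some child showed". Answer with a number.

The two bracketings:
[S [S [NP [Det the] [N child]] [VP [V showed]]] [Conj and] [S [S [NP [Det this] [N argument]] [VP [V waited] [NP [Pron he]]]] [Conj or] [S [NP [Det some] [N child]] [VP [V showed]]]]]
[S [S [S [NP [Det the] [N child]] [VP [V showed]]] [Conj and] [S [NP [Det this] [N argument]] [VP [V waited] [NP [Pron he]]]]] [Conj or] [S [NP [Det some] [N child]] [VP [V showed]]]]
The trees differ in how a recursive rule is bracketed over the same span.

2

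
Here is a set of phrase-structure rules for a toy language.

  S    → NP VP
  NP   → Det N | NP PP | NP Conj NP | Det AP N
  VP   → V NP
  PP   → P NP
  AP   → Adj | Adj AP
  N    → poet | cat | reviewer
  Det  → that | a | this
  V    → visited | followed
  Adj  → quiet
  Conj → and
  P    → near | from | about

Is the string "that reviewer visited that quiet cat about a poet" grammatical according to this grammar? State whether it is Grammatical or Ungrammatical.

Grammatical

S
  NP
    Det: that
    N: reviewer
  VP
    V: visited
    NP
      NP
        Det: that
        AP
          Adj: quiet
        N: cat
      PP
        P: about
        NP
          Det: a
          N: poet
Each bracket corresponds to one application of a listed rule, so the string is derivable from S.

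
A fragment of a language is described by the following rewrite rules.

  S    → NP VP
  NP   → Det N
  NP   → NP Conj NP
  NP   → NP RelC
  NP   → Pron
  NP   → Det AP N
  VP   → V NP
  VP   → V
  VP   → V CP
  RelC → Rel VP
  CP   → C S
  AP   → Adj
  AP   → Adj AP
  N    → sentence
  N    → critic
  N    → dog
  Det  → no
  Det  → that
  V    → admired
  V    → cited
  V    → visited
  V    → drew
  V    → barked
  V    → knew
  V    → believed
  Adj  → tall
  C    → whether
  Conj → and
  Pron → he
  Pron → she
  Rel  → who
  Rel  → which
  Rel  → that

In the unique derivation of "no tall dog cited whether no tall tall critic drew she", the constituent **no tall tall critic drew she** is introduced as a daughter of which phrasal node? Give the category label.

CP

[S [NP [Det no] [AP [Adj tall]] [N dog]] [VP [V cited] [CP [C whether] [S [NP [Det no] [AP [Adj tall] [AP [Adj tall]]] [N critic]] [VP [V drew] [NP [Pron she]]]]]]]
The span 'no tall tall critic drew she' is the S node built by S → NP VP.
Its mother is the CP built by CP → C S.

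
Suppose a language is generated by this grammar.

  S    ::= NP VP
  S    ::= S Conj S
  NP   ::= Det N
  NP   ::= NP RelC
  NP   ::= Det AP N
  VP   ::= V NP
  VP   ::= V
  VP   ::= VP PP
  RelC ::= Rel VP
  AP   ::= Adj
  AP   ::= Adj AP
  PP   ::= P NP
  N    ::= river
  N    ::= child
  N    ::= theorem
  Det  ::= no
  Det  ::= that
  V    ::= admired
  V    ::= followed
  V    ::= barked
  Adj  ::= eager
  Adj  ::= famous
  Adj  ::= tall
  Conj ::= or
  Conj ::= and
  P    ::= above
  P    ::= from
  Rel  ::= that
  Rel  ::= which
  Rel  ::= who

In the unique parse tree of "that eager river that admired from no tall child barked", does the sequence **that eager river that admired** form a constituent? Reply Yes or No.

[S [NP [NP [Det that] [AP [Adj eager]] [N river]] [RelC [Rel that] [VP [VP [V admired]] [PP [P from] [NP [Det no] [AP [Adj tall]] [N child]]]]]] [VP [V barked]]]
The smallest constituent containing 'that eager river that admired' is the NP spanning 'that eager river that admired from no tall child'; no single node in the tree dominates exactly the given words.

No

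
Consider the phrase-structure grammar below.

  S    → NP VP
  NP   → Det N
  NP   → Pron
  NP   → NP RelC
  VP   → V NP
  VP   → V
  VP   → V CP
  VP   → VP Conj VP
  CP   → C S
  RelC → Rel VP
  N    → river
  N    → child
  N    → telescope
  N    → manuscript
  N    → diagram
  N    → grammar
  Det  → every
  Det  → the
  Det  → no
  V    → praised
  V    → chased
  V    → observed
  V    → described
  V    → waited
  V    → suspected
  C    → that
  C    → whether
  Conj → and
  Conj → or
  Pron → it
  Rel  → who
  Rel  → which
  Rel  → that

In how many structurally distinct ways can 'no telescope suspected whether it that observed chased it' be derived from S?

1

[S [NP [Det no] [N telescope]] [VP [V suspected] [CP [C whether] [S [NP [NP [Pron it]] [RelC [Rel that] [VP [V observed]]]] [VP [V chased] [NP [Pron it]]]]]]]
No rule offers an alternative attachment or grouping for any span, so this is the only derivation.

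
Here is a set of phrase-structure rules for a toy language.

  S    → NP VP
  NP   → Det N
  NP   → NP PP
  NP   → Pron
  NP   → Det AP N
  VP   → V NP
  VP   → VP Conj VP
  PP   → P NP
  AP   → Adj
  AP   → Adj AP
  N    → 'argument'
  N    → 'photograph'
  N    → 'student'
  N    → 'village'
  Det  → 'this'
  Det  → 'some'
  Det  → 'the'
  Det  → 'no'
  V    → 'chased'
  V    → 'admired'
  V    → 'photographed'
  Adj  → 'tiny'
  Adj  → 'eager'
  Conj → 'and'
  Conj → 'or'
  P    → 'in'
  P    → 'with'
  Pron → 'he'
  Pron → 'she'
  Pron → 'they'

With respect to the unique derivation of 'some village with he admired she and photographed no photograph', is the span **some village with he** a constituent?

Yes

[S [NP [NP [Det some] [N village]] [PP [P with] [NP [Pron he]]]] [VP [VP [V admired] [NP [Pron she]]] [Conj and] [VP [V photographed] [NP [Det no] [N photograph]]]]]
The words 'some village with he' are exhaustively dominated by a single NP node (built by NP → NP PP), so they form a constituent.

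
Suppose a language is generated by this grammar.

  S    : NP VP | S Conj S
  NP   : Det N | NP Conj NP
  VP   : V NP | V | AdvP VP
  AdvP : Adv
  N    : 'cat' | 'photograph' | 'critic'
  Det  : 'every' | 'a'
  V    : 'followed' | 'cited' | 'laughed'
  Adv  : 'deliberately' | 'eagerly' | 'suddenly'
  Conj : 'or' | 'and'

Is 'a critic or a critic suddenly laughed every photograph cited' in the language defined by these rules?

Ungrammatical

For S → NP VP, every NP-prefix leaves a non-VP remainder: after 'a critic' the remainder is not a VP; after 'a critic or a critic' the remainder is not a VP. The alternative S rule S → S Conj S likewise has no satisfying split.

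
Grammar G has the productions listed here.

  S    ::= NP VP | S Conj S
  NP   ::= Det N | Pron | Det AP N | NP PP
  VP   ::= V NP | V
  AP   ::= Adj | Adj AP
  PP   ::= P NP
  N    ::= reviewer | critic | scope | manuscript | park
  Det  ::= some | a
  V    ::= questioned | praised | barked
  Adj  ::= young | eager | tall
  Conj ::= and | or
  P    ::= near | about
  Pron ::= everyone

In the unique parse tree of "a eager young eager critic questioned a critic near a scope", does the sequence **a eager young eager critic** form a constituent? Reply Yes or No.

Yes

[S [NP [Det a] [AP [Adj eager] [AP [Adj young] [AP [Adj eager]]]] [N critic]] [VP [V questioned] [NP [NP [Det a] [N critic]] [PP [P near] [NP [Det a] [N scope]]]]]]
The words 'a eager young eager critic' are exhaustively dominated by a single NP node (built by NP → Det AP N), so they form a constituent.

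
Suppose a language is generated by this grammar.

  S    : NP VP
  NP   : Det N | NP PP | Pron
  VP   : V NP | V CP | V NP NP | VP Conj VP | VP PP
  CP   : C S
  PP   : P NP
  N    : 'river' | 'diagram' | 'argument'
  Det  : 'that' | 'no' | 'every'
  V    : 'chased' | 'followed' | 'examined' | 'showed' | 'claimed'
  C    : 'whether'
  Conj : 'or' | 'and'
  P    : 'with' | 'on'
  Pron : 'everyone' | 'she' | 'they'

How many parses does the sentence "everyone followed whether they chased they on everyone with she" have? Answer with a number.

9

Two of the 9 distinct bracketings:
[S [NP [Pron everyone]] [VP [V followed] [CP [C whether] [S [NP [Pron they]] [VP [V chased] [NP [NP [Pron they]] [PP [P on] [NP [NP [Pron everyone]] [PP [P with] [NP [Pron she]]]]]]]]]]]
[S [NP [Pron everyone]] [VP [V followed] [CP [C whether] [S [NP [Pron they]] [VP [V chased] [NP [NP [NP [Pron they]] [PP [P on] [NP [Pron everyone]]]] [PP [P with] [NP [Pron she]]]]]]]]]
The trees differ in how a recursive rule is bracketed over the same span.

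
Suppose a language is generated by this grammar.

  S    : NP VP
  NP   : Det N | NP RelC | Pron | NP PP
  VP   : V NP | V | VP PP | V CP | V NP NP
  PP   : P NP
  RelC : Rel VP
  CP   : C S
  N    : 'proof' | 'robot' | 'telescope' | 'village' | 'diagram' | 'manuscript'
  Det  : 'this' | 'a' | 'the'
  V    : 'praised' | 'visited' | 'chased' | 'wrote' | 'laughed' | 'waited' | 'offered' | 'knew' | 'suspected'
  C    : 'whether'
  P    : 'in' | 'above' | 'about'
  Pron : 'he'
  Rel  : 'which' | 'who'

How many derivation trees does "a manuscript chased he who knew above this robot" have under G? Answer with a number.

3

Two of the 3 distinct bracketings:
[S [NP [Det a] [N manuscript]] [VP [V chased] [NP [NP [Pron he]] [RelC [Rel who] [VP [VP [V knew]] [PP [P above] [NP [Det this] [N robot]]]]]]]]
[S [NP [Det a] [N manuscript]] [VP [V chased] [NP [NP [NP [Pron he]] [RelC [Rel who] [VP [V knew]]]] [PP [P above] [NP [Det this] [N robot]]]]]]
The difference turns on whether NP → NP PP is used at the relevant span, versus an alternative expansion of NP.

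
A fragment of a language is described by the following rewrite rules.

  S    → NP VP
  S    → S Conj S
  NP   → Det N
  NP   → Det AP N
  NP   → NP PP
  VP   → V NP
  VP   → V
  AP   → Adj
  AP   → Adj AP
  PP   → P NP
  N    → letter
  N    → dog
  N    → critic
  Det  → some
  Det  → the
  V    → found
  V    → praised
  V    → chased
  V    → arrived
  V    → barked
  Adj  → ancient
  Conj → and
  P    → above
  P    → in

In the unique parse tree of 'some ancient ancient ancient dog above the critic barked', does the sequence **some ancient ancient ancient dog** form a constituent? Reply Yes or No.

[S [NP [NP [Det some] [AP [Adj ancient] [AP [Adj ancient] [AP [Adj ancient]]]] [N dog]] [PP [P above] [NP [Det the] [N critic]]]] [VP [V barked]]]
The words 'some ancient ancient ancient dog' are exhaustively dominated by a single NP node (built by NP → Det AP N), so they form a constituent.

Yes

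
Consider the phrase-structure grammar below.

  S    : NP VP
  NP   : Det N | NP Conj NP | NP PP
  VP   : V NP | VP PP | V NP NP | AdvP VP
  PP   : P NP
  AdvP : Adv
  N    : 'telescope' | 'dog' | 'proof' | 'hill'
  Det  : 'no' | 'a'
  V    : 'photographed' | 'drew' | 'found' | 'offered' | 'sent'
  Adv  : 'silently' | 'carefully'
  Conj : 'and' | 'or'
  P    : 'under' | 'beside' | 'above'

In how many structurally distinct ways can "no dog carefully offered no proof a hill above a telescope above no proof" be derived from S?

Two of the 9 distinct bracketings:
[S [NP [Det no] [N dog]] [VP [VP [AdvP [Adv carefully]] [VP [V offered] [NP [Det no] [N proof]] [NP [Det a] [N hill]]]] [PP [P above] [NP [NP [Det a] [N telescope]] [PP [P above] [NP [Det no] [N proof]]]]]]]
[S [NP [Det no] [N dog]] [VP [VP [VP [AdvP [Adv carefully]] [VP [V offered] [NP [Det no] [N proof]] [NP [Det a] [N hill]]]] [PP [P above] [NP [Det a] [N telescope]]]] [PP [P above] [NP [Det no] [N proof]]]]]
The difference turns on whether NP → NP PP is used at the relevant span, versus an alternative expansion of NP.

9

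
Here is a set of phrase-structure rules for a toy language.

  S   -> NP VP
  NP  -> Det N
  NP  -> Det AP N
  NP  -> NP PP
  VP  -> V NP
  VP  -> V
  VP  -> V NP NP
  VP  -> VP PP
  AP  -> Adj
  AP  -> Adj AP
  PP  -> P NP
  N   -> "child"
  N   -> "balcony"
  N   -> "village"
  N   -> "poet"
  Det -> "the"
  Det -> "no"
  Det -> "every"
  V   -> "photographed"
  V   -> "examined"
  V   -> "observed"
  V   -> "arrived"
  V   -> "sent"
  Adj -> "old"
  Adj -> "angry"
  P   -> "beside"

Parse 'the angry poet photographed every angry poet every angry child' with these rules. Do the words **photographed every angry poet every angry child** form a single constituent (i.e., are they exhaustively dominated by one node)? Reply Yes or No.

Yes

[S [NP [Det the] [AP [Adj angry]] [N poet]] [VP [V photographed] [NP [Det every] [AP [Adj angry]] [N poet]] [NP [Det every] [AP [Adj angry]] [N child]]]]
The words 'photographed every angry poet every angry child' are exhaustively dominated by a single VP node (built by VP → V NP NP), so they form a constituent.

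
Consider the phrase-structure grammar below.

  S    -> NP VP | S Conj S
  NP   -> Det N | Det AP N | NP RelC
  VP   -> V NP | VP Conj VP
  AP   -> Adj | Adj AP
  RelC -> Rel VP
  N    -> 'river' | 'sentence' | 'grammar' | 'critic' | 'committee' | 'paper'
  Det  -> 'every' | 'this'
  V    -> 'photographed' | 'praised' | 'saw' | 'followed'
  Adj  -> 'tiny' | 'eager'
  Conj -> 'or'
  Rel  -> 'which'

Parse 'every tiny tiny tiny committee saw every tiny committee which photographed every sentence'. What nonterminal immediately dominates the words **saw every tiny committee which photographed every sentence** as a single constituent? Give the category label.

[S [NP [Det every] [AP [Adj tiny] [AP [Adj tiny] [AP [Adj tiny]]]] [N committee]] [VP [V saw] [NP [NP [Det every] [AP [Adj tiny]] [N committee]] [RelC [Rel which] [VP [V photographed] [NP [Det every] [N sentence]]]]]]]
The span 'saw every tiny committee which photographed every sentence' is the VP node built by VP → V NP.

VP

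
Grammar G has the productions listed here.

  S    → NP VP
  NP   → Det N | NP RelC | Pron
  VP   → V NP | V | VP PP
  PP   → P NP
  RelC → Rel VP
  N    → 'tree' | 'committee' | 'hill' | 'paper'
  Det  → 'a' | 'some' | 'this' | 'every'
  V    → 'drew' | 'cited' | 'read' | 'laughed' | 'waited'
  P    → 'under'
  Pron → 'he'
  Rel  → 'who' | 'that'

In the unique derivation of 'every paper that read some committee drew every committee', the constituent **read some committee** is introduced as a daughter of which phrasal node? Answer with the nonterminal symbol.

S
  NP
    NP
      Det: every
      N: paper
    RelC
      Rel: that
      VP
        V: read
        NP
          Det: some
          N: committee
  VP
    V: drew
    NP
      Det: every
      N: committee
The span 'read some committee' is the VP node built by VP → V NP.
Its mother is the RelC built by RelC → Rel VP.

RelC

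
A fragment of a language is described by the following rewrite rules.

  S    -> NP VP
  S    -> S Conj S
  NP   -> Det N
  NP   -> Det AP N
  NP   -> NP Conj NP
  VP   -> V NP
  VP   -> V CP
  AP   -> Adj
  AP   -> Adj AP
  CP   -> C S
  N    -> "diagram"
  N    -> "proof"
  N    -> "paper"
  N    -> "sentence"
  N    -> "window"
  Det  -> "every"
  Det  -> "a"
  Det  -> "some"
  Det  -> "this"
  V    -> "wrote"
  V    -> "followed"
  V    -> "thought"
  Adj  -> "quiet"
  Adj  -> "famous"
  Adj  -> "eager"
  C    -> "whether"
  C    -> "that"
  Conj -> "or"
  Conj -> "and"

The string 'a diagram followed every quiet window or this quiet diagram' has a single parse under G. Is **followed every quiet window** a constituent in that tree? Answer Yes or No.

[S [NP [Det a] [N diagram]] [VP [V followed] [NP [NP [Det every] [AP [Adj quiet]] [N window]] [Conj or] [NP [Det this] [AP [Adj quiet]] [N diagram]]]]]
The smallest constituent containing 'followed every quiet window' is the VP spanning 'followed every quiet window or this quiet diagram'; no single node in the tree dominates exactly the given words.

No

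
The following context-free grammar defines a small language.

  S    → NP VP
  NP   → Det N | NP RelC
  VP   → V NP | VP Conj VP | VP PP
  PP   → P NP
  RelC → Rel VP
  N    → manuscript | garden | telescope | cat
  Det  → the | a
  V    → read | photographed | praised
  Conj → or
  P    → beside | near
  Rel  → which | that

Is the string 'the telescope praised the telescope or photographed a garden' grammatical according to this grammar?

[S [NP [Det the] [N telescope]] [VP [VP [V praised] [NP [Det the] [N telescope]]] [Conj or] [VP [V photographed] [NP [Det a] [N garden]]]]]
The bracketing above is licensed at every node by one of the given productions, with S at the root.

Grammatical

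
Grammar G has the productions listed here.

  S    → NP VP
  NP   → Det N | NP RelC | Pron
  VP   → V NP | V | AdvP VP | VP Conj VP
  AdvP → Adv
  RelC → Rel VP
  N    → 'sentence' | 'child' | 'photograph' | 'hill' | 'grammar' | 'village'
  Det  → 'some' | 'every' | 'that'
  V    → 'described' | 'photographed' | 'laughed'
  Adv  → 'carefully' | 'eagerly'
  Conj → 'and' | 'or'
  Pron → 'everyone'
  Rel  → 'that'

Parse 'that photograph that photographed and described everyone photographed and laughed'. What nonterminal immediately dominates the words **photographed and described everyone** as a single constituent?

S
  NP
    NP
      Det: that
      N: photograph
    RelC
      Rel: that
      VP
        VP
          V: photographed
        Conj: and
        VP
          V: described
          NP
            Pron: everyone
  VP
    VP
      V: photographed
    Conj: and
    VP
      V: laughed
The span 'photographed and described everyone' is the VP node built by VP → VP Conj VP.

VP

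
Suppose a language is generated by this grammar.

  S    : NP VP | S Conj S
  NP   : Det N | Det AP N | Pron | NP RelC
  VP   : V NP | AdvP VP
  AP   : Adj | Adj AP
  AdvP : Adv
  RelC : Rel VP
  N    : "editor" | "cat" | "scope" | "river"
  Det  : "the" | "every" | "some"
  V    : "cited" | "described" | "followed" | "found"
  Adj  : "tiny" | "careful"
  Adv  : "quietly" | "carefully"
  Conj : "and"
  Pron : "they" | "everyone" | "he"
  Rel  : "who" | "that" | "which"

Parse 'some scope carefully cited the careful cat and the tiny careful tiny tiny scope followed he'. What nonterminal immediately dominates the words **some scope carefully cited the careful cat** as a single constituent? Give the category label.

S

S
  S
    NP
      Det: some
      N: scope
    VP
      AdvP
        Adv: carefully
      VP
        V: cited
        NP
          Det: the
          AP
            Adj: careful
          N: cat
  Conj: and
  S
    NP
      Det: the
      AP
        Adj: tiny
        AP
          Adj: careful
          AP
            Adj: tiny
            AP
              Adj: tiny
      N: scope
    VP
      V: followed
      NP
        Pron: he
The span 'some scope carefully cited the careful cat' is the S node built by S → NP VP.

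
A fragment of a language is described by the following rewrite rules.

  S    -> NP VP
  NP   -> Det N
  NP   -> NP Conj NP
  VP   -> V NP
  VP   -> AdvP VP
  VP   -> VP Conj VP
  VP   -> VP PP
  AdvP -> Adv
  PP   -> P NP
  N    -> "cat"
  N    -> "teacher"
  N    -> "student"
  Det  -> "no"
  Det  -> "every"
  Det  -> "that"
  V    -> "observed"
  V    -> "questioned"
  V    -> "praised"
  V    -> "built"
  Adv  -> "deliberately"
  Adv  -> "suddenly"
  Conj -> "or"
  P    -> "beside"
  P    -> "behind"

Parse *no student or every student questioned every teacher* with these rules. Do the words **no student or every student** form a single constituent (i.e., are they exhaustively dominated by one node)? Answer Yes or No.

[S [NP [NP [Det no] [N student]] [Conj or] [NP [Det every] [N student]]] [VP [V questioned] [NP [Det every] [N teacher]]]]
The words 'no student or every student' are exhaustively dominated by a single NP node (built by NP → NP Conj NP), so they form a constituent.

Yes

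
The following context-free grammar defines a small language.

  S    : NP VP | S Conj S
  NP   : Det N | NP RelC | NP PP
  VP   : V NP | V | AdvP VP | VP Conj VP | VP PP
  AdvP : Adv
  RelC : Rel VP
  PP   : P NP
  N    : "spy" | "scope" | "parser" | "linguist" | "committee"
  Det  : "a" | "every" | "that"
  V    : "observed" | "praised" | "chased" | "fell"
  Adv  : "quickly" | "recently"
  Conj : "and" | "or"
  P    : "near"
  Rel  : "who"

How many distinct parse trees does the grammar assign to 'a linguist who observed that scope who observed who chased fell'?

3

Two of the 3 distinct bracketings:
[S [NP [NP [Det a] [N linguist]] [RelC [Rel who] [VP [V observed] [NP [NP [NP [Det that] [N scope]] [RelC [Rel who] [VP [V observed]]]] [RelC [Rel who] [VP [V chased]]]]]]] [VP [V fell]]]
[S [NP [NP [NP [Det a] [N linguist]] [RelC [Rel who] [VP [V observed] [NP [NP [Det that] [N scope]] [RelC [Rel who] [VP [V observed]]]]]]] [RelC [Rel who] [VP [V chased]]]] [VP [V fell]]]
The trees differ in how a recursive rule is bracketed over the same span.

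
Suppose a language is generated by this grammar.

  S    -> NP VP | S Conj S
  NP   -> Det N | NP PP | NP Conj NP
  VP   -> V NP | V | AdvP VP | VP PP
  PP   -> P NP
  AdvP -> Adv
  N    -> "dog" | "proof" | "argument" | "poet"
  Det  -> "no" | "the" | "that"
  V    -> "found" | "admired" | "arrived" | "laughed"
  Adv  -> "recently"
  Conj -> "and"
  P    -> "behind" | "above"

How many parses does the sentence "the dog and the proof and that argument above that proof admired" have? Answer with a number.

Two of the 5 distinct bracketings:
[S [NP [NP [NP [Det the] [N dog]] [Conj and] [NP [NP [Det the] [N proof]] [Conj and] [NP [Det that] [N argument]]]] [PP [P above] [NP [Det that] [N proof]]]] [VP [V admired]]]
[S [NP [NP [NP [NP [Det the] [N dog]] [Conj and] [NP [Det the] [N proof]]] [Conj and] [NP [Det that] [N argument]]] [PP [P above] [NP [Det that] [N proof]]]] [VP [V admired]]]
The trees differ in how a recursive rule is bracketed over the same span.

5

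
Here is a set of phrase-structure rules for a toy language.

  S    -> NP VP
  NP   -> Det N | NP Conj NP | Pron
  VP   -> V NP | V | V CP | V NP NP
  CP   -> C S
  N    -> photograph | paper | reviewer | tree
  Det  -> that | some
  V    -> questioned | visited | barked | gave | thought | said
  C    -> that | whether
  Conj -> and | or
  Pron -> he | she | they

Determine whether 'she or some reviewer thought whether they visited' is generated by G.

S
  NP
    NP
      Pron: she
    Conj: or
    NP
      Det: some
      N: reviewer
  VP
    V: thought
    CP
      C: whether
      S
        NP
          Pron: they
        VP
          V: visited
The bracketing above is licensed at every node by one of the given productions, with S at the root.

Grammatical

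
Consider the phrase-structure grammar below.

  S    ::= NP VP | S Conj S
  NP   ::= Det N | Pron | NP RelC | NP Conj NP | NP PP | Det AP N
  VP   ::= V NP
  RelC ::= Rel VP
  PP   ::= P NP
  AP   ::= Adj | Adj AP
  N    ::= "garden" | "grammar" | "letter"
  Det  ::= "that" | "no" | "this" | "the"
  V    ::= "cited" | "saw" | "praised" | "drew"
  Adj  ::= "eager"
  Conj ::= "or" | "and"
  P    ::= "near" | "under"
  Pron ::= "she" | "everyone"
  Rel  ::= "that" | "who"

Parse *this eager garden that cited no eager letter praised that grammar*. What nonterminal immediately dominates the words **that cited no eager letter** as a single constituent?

S
  NP
    NP
      Det: this
      AP
        Adj: eager
      N: garden
    RelC
      Rel: that
      VP
        V: cited
        NP
          Det: no
          AP
            Adj: eager
          N: letter
  VP
    V: praised
    NP
      Det: that
      N: grammar
The span 'that cited no eager letter' is the RelC node built by RelC → Rel VP.

RelC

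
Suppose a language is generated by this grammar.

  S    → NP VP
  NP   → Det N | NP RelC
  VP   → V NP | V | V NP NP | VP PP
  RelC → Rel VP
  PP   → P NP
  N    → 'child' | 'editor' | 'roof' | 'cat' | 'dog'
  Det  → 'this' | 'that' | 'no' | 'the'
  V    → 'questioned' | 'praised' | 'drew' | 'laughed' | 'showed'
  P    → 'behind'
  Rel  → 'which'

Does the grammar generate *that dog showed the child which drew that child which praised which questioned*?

Grammatical

[S [NP [Det that] [N dog]] [VP [V showed] [NP [NP [Det the] [N child]] [RelC [Rel which] [VP [V drew] [NP [NP [NP [Det that] [N child]] [RelC [Rel which] [VP [V praised]]]] [RelC [Rel which] [VP [V questioned]]]]]]]]]
The bracketing above is licensed at every node by one of the given productions, with S at the root.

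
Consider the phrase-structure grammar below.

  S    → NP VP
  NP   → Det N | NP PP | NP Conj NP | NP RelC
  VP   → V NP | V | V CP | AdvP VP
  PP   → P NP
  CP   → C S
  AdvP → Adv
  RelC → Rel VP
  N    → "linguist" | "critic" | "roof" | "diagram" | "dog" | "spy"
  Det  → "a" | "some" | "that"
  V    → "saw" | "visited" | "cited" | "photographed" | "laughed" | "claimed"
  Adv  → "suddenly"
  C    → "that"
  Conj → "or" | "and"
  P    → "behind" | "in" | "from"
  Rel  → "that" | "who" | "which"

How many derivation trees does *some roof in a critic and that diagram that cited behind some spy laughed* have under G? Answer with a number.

Two of the 9 distinct bracketings:
[S [NP [NP [Det some] [N roof]] [PP [P in] [NP [NP [NP [Det a] [N critic]] [Conj and] [NP [NP [Det that] [N diagram]] [RelC [Rel that] [VP [V cited]]]]] [PP [P behind] [NP [Det some] [N spy]]]]]] [VP [V laughed]]]
[S [NP [NP [Det some] [N roof]] [PP [P in] [NP [NP [NP [NP [Det a] [N critic]] [Conj and] [NP [Det that] [N diagram]]] [RelC [Rel that] [VP [V cited]]]] [PP [P behind] [NP [Det some] [N spy]]]]]] [VP [V laughed]]]
The trees differ in how a recursive rule is bracketed over the same span.

9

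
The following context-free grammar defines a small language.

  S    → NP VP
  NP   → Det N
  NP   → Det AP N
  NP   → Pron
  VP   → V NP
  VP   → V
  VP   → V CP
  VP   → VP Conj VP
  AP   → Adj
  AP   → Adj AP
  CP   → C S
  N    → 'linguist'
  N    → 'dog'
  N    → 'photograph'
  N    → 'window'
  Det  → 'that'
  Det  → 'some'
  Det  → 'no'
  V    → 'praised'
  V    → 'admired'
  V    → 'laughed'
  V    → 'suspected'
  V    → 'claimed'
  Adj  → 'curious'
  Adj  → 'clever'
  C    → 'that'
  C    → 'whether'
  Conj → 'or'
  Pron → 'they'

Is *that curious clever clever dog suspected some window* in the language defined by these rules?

[S [NP [Det that] [AP [Adj curious] [AP [Adj clever] [AP [Adj clever]]]] [N dog]] [VP [V suspected] [NP [Det some] [N window]]]]
The bracketing above is licensed at every node by one of the given productions, with S at the root.

Grammatical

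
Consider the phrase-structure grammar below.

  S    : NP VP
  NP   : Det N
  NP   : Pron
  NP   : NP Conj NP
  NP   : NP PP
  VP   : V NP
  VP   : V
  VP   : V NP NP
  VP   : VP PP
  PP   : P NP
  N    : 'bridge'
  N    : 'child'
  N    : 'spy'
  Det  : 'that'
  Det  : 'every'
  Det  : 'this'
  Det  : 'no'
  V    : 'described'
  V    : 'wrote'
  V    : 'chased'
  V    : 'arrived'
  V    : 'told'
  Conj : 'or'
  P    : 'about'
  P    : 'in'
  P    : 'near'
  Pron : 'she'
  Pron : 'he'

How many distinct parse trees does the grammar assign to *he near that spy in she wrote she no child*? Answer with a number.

2

The two bracketings:
[S [NP [NP [Pron he]] [PP [P near] [NP [NP [Det that] [N spy]] [PP [P in] [NP [Pron she]]]]]] [VP [V wrote] [NP [Pron she]] [NP [Det no] [N child]]]]
[S [NP [NP [NP [Pron he]] [PP [P near] [NP [Det that] [N spy]]]] [PP [P in] [NP [Pron she]]]] [VP [V wrote] [NP [Pron she]] [NP [Det no] [N child]]]]
The trees differ in how a recursive rule is bracketed over the same span.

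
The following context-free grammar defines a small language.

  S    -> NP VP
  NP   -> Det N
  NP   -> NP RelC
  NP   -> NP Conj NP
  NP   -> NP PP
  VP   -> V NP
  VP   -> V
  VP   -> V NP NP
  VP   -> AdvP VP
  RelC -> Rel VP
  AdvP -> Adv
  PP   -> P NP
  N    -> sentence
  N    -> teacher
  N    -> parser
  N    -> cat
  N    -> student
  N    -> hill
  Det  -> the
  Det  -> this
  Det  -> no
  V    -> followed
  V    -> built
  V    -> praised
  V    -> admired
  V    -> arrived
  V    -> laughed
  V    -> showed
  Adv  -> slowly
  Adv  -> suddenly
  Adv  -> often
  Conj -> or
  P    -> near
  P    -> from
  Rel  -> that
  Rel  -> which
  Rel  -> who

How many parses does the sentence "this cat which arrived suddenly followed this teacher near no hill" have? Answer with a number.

[S [NP [NP [Det this] [N cat]] [RelC [Rel which] [VP [V arrived]]]] [VP [AdvP [Adv suddenly]] [VP [V followed] [NP [NP [Det this] [N teacher]] [PP [P near] [NP [Det no] [N hill]]]]]]]
No rule offers an alternative attachment or grouping for any span, so this is the only derivation.

1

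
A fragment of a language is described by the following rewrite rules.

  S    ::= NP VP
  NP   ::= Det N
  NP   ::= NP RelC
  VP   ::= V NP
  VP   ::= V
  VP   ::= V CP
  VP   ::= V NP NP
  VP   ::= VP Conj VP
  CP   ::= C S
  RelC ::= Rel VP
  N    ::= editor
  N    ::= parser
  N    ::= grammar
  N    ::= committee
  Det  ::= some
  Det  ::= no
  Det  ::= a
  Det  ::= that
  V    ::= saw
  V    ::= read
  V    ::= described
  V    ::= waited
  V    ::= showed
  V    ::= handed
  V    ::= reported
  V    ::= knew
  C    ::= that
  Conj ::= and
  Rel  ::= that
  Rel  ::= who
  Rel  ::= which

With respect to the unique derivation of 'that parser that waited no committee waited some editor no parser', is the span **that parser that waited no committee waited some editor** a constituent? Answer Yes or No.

No

[S [NP [NP [Det that] [N parser]] [RelC [Rel that] [VP [V waited] [NP [Det no] [N committee]]]]] [VP [V waited] [NP [Det some] [N editor]] [NP [Det no] [N parser]]]]
The smallest constituent containing 'that parser that waited no committee waited some editor' is the S spanning 'that parser that waited no committee waited some editor no parser'; no single node in the tree dominates exactly the given words.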